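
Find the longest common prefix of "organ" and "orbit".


Word 1: "organ"
Word 2: "orbit"
Comparing from start:
  Pos 0: 'o' == 'o'
  Pos 1: 'r' == 'r'
  Pos 2: 'g' != 'b' (stop)
LCP = "or" (length 2)


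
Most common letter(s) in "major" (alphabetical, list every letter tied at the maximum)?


Word: "major"
Letter counts:
  'a': 1
  'j': 1
  'm': 1
  'o': 1
  'r': 1
Maximum count = 1
Most frequent = 'a', 'j', 'm', 'o', 'r' (1 time each)


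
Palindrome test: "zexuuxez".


Word: "zexuuxez"
Reversed: "zexuuxez"
Forward == Backward? zexuuxez == zexuuxez
Palindrome = Yes


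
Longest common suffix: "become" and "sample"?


Word 1: "become"
Word 2: "sample"
Comparing from end:
  Pos -1: 'e' == 'e'
  Pos -2: 'm' != 'l' (stop)
LCS = "e" (length 1)


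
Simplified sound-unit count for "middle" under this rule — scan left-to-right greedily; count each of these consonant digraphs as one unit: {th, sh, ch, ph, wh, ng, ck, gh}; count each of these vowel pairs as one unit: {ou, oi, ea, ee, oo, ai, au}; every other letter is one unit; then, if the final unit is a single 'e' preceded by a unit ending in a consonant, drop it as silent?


Word: "middle" (6 letters)
Left-to-right scan:
  1. 'm' (letter)
  2. 'i' (letter)
  3. 'd' (letter)
  4. 'd' (letter)
  5. 'l' (letter)
  6. 'e' (letter)
Units from scan: 6
Final unit is 'e' after a consonant -> drop as silent (-1)
Sound units = 5 units


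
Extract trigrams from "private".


Word: "private" (length 7)
Number of trigrams = 7 - 3 + 1 = 5
  Position 0: "pri"
  Position 1: "riv"
  Position 2: "iva"
  Position 3: "vat"
  Position 4: "ate"
Trigrams = "pri", "riv", "iva", "vat", "ate"


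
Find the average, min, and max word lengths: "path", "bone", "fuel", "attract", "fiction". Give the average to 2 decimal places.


Lengths: "path"=4, "bone"=4, "fuel"=4, "attract"=7, "fiction"=7
Sum = 26, Count = 5
Average = 26/5 = 5.20
= avg=5.20, min=4, max=7


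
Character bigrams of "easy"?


Word: "easy" (length 4)
Number of bigrams = 4 - 2 + 1 = 3
  Position 0: "ea"
  Position 1: "as"
  Position 2: "sy"
Bigrams = "ea", "as", "sy"


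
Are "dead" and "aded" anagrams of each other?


Word 1: "dead" → sorted: adde
Word 2: "aded" → sorted: adde
Same letters? adde == adde
Anagram = Yes


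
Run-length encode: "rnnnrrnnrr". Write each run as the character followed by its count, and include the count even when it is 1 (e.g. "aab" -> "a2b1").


String: "rnnnrrnnrr"
Scanning for consecutive runs:
  'r' x 1
  'n' x 3
  'r' x 2
  'n' x 2
  'r' x 2
RLE = "r1n3r2n2r2"


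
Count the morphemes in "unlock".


Word: "unlock"
Morphemes: un- | lock
Each morpheme carries meaning
= 2 morphemes


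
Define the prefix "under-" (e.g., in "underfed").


Prefix: under-
As in: underfed -> under- + fed
Meaning = insufficient


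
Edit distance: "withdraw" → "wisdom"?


Word 1: "withdraw" (length 8)
Word 2: "wisdom" (length 6)
One optimal edit sequence (insert/delete/substitute each cost 1):
  1. keep 'w'
  2. keep 'i'
  3. delete 't'  (+1)
  4. substitute 'h' -> 's'  (+1)
  5. keep 'd'
  6. delete 'r'  (+1)
  7. substitute 'a' -> 'o'  (+1)
  8. substitute 'w' -> 'm'  (+1)
Total edit operations: 5
Edit distance = 5


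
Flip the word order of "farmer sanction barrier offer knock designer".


Original: "farmer sanction barrier offer knock designer"
Words (1..n): farmer | sanction | barrier | offer | knock | designer
Reversed (n..1): designer | knock | offer | barrier | sanction | farmer
Result = "designer knock offer barrier sanction farmer"


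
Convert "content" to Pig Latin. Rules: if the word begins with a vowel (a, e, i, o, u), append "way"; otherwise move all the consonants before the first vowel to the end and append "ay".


Word: "content"
Starts with consonant(s) → move to end, add 'ay'
Consonant cluster: "c"
Pig Latin = "ontentcay"


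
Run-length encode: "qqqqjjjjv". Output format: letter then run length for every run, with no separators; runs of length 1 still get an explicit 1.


String: "qqqqjjjjv"
Scanning for consecutive runs:
  'q' x 4
  'j' x 4
  'v' x 1
RLE = "q4j4v1"


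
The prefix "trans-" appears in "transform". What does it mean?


Prefix: trans-
Example: transform = trans- + form
Meaning = across


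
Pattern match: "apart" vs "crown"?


Pattern of "apart": [0, 1, 0, 2, 3]
Pattern of "crown": [0, 1, 2, 3, 4]
Patterns do not match
Same pattern = No


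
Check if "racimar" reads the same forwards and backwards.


Word: "racimar"
Reversed: "ramicar"
Forward == Backward? racimar != ramicar
Palindrome = No


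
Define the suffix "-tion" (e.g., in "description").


Suffix: -tion
Example: description = describe + -tion, with a spelling change
Meaning = act or process


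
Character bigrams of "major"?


Word: "major" (length 5)
Number of bigrams = 5 - 2 + 1 = 4
  Position 0: "ma"
  Position 1: "aj"
  Position 2: "jo"
  Position 3: "or"
Bigrams = "ma", "aj", "jo", "or"


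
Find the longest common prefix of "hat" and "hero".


Word 1: "hat"
Word 2: "hero"
Comparing from start:
  Pos 0: 'h' == 'h'
  Pos 1: 'a' != 'e' (stop)
LCP = "h" (length 1)


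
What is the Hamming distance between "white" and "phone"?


Comparing character by character (same length = 5):
  Pos 0: 'w' vs 'p' !=
  Pos 1: 'h' vs 'h' =
  Pos 2: 'i' vs 'o' !=
  Pos 3: 't' vs 'n' !=
  Pos 4: 'e' vs 'e' =
Hamming distance = 3


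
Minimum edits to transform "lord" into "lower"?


Word 1: "lord" (length 4)
Word 2: "lower" (length 5)
One optimal edit sequence (insert/delete/substitute each cost 1):
  1. keep 'l'
  2. keep 'o'
  3. insert 'w'  (+1)
  4. substitute 'r' -> 'e'  (+1)
  5. substitute 'd' -> 'r'  (+1)
Total edit operations: 3
Edit distance = 3


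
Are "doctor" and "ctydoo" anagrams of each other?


Word 1: "doctor" → sorted: cdoort
Word 2: "ctydoo" → sorted: cdooty
Same letters? cdoort != cdooty
Anagram = No


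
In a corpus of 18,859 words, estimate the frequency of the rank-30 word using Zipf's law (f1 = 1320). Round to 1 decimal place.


Zipf's law: f(r) = f(1) / r
f(1) = 1320
f(30) = 1320 / 30
= 44.0 occurrences


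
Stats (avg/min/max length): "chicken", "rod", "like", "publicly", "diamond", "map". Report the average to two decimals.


Lengths: "chicken"=7, "rod"=3, "like"=4, "publicly"=8, "diamond"=7, "map"=3
Sum = 32, Count = 6
Average = 32/6 = 5.33
= avg=5.33, min=3, max=8


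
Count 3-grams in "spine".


Word: "spine" (length 5)
Number of 3-grams = length - 3 + 1 = 5 - 3 + 1
= 3


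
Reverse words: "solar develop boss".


Original: "solar develop boss"
Words (1..n): solar | develop | boss
Reversed (n..1): boss | develop | solar
Result = "boss develop solar"


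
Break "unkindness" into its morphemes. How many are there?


Word: "unkindness"
Morphemes: un- | kind | -ness
Each morpheme carries meaning
= 3 morphemes


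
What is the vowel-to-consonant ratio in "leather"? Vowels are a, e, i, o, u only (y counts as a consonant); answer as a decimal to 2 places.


Word: "leather"
Vowels (a,e,i,o,u): 3
Consonants: 4
Ratio = 3/4
= 0.75


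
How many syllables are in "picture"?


Word: "picture"
Syllable breakdown: pic | ture
Counting: 2 parts
= 2 syllables


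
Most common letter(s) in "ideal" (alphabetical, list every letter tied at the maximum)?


Word: "ideal"
Letter counts:
  'a': 1
  'd': 1
  'e': 1
  'i': 1
  'l': 1
Maximum count = 1
Most frequent = 'a', 'd', 'e', 'i', 'l' (1 time each)


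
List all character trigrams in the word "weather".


Word: "weather" (length 7)
Number of trigrams = 7 - 3 + 1 = 5
  Position 0: "wea"
  Position 1: "eat"
  Position 2: "ath"
  Position 3: "the"
  Position 4: "her"
Trigrams = "wea", "eat", "ath", "the", "her"


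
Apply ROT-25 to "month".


Word: "month"
Shift: 25
Each letter → (letter + shift) mod 26:
  'm' (12) + 25 = 11 → 'l'
  'o' (14) + 25 = 13 → 'n'
  'n' (13) + 25 = 12 → 'm'
  't' (19) + 25 = 18 → 's'
  'h' (7) + 25 = 6 → 'g'
Result = "lnmsg"


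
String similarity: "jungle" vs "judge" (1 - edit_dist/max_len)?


Word 1: "jungle" (length 6)
Word 2: "judge" (length 5)
One optimal edit sequence:
  1. keep 'j'
  2. keep 'u'
  3. substitute 'n' -> 'd'  (+1)
  4. keep 'g'
  5. delete 'l'  (+1)
  6. keep 'e'
Edit distance = 2
Max length = max(6, 5) = 6
Similarity = 1 - 2/6
= 0.6667


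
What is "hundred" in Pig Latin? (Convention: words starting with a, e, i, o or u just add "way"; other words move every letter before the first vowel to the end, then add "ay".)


Word: "hundred"
Starts with consonant(s) → move to end, add 'ay'
Consonant cluster: "h"
Pig Latin = "undredhay"


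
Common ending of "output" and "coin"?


Word 1: "output"
Word 2: "coin"
Comparing from end:
  Pos -1: 't' != 'n' (stop)
LCS = "" (length 0)


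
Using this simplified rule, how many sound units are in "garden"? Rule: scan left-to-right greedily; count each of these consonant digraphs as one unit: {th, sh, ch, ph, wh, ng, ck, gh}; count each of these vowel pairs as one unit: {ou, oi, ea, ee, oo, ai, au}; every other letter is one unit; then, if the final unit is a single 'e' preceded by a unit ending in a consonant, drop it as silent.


Word: "garden" (6 letters)
Left-to-right scan:
  1. 'g' (letter)
  2. 'a' (letter)
  3. 'r' (letter)
  4. 'd' (letter)
  5. 'e' (letter)
  6. 'n' (letter)
Units from scan: 6
Sound units = 6 units


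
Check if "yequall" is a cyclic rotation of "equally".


Word: "equally", Candidate: "yequall"
Method: check if candidate is substring of word+word
"equallyequally" contains "yequall"? Yes
Is rotation = Yes


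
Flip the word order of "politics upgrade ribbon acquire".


Original: "politics upgrade ribbon acquire"
Words (1..n): politics | upgrade | ribbon | acquire
Reversed (n..1): acquire | ribbon | upgrade | politics
Result = "acquire ribbon upgrade politics"


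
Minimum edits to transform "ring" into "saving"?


Word 1: "ring" (length 4)
Word 2: "saving" (length 6)
One optimal edit sequence (insert/delete/substitute each cost 1):
  1. insert 's'  (+1)
  2. insert 'a'  (+1)
  3. substitute 'r' -> 'v'  (+1)
  4. keep 'i'
  5. keep 'n'
  6. keep 'g'
Total edit operations: 3
Edit distance = 3


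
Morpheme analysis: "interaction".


Word: "interaction"
Morphemes: inter- | act | -ion
Each morpheme carries meaning
= 3 morphemes


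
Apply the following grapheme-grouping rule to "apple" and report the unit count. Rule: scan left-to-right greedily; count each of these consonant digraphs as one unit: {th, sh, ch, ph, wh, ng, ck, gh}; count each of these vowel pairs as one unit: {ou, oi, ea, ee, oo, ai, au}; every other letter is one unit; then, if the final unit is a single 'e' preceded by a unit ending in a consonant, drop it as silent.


Word: "apple" (5 letters)
Left-to-right scan:
  (1) 'a' (letter)
  (2) 'p' (letter)
  (3) 'p' (letter)
  (4) 'l' (letter)
  (5) 'e' (letter)
Units from scan: 5
Final unit is 'e' after a consonant -> drop as silent (-1)
Sound units = 4 units


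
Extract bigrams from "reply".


Word: "reply" (length 5)
Number of bigrams = 5 - 2 + 1 = 4
  Position 0: "re"
  Position 1: "ep"
  Position 2: "pl"
  Position 3: "ly"
Bigrams = "re", "ep", "pl", "ly"


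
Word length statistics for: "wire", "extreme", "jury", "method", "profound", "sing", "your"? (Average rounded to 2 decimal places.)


Lengths: "wire"=4, "extreme"=7, "jury"=4, "method"=6, "profound"=8, "sing"=4, "your"=4
Sum = 37, Count = 7
Average = 37/7 = 5.29
= avg=5.29, min=4, max=8


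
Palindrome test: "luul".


Word: "luul"
Reversed: "luul"
Forward == Backward? luul == luul
Palindrome = Yes


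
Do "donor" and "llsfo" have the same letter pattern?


Pattern of "donor": [0, 1, 2, 1, 3]
Pattern of "llsfo": [0, 0, 1, 2, 3]
Patterns do not match
Same pattern = No


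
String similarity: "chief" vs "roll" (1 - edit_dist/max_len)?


Word 1: "chief" (length 5)
Word 2: "roll" (length 4)
One optimal edit sequence:
  1. delete 'c'  (+1)
  2. substitute 'h' -> 'r'  (+1)
  3. substitute 'i' -> 'o'  (+1)
  4. substitute 'e' -> 'l'  (+1)
  5. substitute 'f' -> 'l'  (+1)
Edit distance = 5
Max length = max(5, 4) = 5
Similarity = 1 - 5/5
= 0.0000


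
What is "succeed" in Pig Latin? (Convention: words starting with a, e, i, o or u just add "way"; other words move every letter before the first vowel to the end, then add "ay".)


Word: "succeed"
Starts with consonant(s) → move to end, add 'ay'
Consonant cluster: "s"
Pig Latin = "ucceedsay"


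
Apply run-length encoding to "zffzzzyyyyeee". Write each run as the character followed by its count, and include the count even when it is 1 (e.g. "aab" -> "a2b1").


String: "zffzzzyyyyeee"
Scanning for consecutive runs:
  'z' x 1
  'f' x 2
  'z' x 3
  'y' x 4
  'e' x 3
RLE = "z1f2z3y4e3"


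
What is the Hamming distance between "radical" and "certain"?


Comparing character by character (same length = 7):
  Pos 0: 'r' vs 'c' !=
  Pos 1: 'a' vs 'e' !=
  Pos 2: 'd' vs 'r' !=
  Pos 3: 'i' vs 't' !=
  Pos 4: 'c' vs 'a' !=
  Pos 5: 'a' vs 'i' !=
  Pos 6: 'l' vs 'n' !=
Hamming distance = 7


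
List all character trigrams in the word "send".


Word: "send" (length 4)
Number of trigrams = 4 - 3 + 1 = 2
  Position 0: "sen"
  Position 1: "end"
Trigrams = "sen", "end"


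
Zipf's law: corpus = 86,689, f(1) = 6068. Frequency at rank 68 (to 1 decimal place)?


Zipf's law: f(r) = f(1) / r
f(1) = 6068
f(68) = 6068 / 68
= 89.2 occurrences


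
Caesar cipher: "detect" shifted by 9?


Word: "detect"
Shift: 9
Each letter → (letter + shift) mod 26:
  'd' (3) + 9 = 12 → 'm'
  'e' (4) + 9 = 13 → 'n'
  't' (19) + 9 = 2 → 'c'
  'e' (4) + 9 = 13 → 'n'
  'c' (2) + 9 = 11 → 'l'
  't' (19) + 9 = 2 → 'c'
Result = "mncnlc"


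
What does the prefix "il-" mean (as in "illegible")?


Prefix: il-
As in: illegible -> il- + legible
Meaning = not


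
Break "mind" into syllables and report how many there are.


Word: "mind"
Syllable breakdown: mind
Counting: 1 part
= 1 syllable


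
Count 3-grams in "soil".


Word: "soil" (length 4)
Number of 3-grams = length - 3 + 1 = 4 - 3 + 1
= 2


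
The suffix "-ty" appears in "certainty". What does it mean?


Suffix: -ty
As in: certainty -> certain + -ty
Meaning = quality of


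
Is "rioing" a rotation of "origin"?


Word: "origin", Candidate: "rioing"
Method: check if candidate is substring of word+word
"originorigin" contains "rioing"? No
Is rotation = No


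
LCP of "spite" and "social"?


Word 1: "spite"
Word 2: "social"
Comparing from start:
  Pos 0: 's' == 's'
  Pos 1: 'p' != 'o' (stop)
LCP = "s" (length 1)


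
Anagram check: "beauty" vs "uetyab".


Word 1: "beauty" → sorted: abetuy
Word 2: "uetyab" → sorted: abetuy
Same letters? abetuy == abetuy
Anagram = Yes


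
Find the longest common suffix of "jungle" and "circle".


Word 1: "jungle"
Word 2: "circle"
Comparing from end:
  Pos -1: 'e' == 'e'
  Pos -2: 'l' == 'l'
  Pos -3: 'g' != 'c' (stop)
LCS = "le" (length 2)


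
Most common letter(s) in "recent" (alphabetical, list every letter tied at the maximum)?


Word: "recent"
Letter counts:
  'c': 1
  'e': 2
  'n': 1
  'r': 1
  't': 1
Maximum count = 2
Most frequent = 'e' (2 times each)


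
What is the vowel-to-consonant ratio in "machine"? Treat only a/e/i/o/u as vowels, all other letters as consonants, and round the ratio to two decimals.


Word: "machine"
Vowels (a,e,i,o,u): 3
Consonants: 4
Ratio = 3/4
= 0.75


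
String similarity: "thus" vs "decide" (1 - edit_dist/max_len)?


Word 1: "thus" (length 4)
Word 2: "decide" (length 6)
One optimal edit sequence:
  1. insert 'd'  (+1)
  2. insert 'e'  (+1)
  3. substitute 't' -> 'c'  (+1)
  4. substitute 'h' -> 'i'  (+1)
  5. substitute 'u' -> 'd'  (+1)
  6. substitute 's' -> 'e'  (+1)
Edit distance = 6
Max length = max(4, 6) = 6
Similarity = 1 - 6/6
= 0.0000


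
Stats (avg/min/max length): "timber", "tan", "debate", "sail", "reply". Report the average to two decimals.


Lengths: "timber"=6, "tan"=3, "debate"=6, "sail"=4, "reply"=5
Sum = 24, Count = 5
Average = 24/5 = 4.80
= avg=4.80, min=3, max=6


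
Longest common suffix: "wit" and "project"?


Word 1: "wit"
Word 2: "project"
Comparing from end:
  Pos -1: 't' == 't'
  Pos -2: 'i' != 'c' (stop)
LCS = "t" (length 1)


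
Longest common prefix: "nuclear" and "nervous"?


Word 1: "nuclear"
Word 2: "nervous"
Comparing from start:
  Pos 0: 'n' == 'n'
  Pos 1: 'u' != 'e' (stop)
LCP = "n" (length 1)


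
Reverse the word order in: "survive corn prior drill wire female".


Original: "survive corn prior drill wire female"
Words (1..n): survive | corn | prior | drill | wire | female
Reversed (n..1): female | wire | drill | prior | corn | survive
Result = "female wire drill prior corn survive"


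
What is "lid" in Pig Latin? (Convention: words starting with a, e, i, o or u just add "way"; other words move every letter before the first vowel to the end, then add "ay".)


Word: "lid"
Starts with consonant(s) → move to end, add 'ay'
Consonant cluster: "l"
Pig Latin = "idlay"


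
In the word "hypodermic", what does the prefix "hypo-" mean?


Prefix: hypo-
Example: hypodermic = hypo- + dermic
Meaning = under / below normal


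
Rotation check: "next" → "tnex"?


Word: "next", Candidate: "tnex"
Method: check if candidate is substring of word+word
"nextnext" contains "tnex"? Yes
Is rotation = Yes


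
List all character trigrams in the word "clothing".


Word: "clothing" (length 8)
Number of trigrams = 8 - 3 + 1 = 6
  Position 0: "clo"
  Position 1: "lot"
  Position 2: "oth"
  Position 3: "thi"
  Position 4: "hin"
  Position 5: "ing"
Trigrams = "clo", "lot", "oth", "thi", "hin", "ing"


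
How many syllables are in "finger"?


Word: "finger"
Syllable breakdown: fin / ger
Counting: 2 parts
= 2 syllables


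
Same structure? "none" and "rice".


Pattern of "none": [0, 1, 0, 2]
Pattern of "rice": [0, 1, 2, 3]
Patterns do not match
Same pattern = No


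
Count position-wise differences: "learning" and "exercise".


Comparing character by character (same length = 8):
  Pos 0: 'l' vs 'e' !=
  Pos 1: 'e' vs 'x' !=
  Pos 2: 'a' vs 'e' !=
  Pos 3: 'r' vs 'r' =
  Pos 4: 'n' vs 'c' !=
  Pos 5: 'i' vs 'i' =
  Pos 6: 'n' vs 's' !=
  Pos 7: 'g' vs 'e' !=
Hamming distance = 6


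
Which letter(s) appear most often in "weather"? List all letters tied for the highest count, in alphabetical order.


Word: "weather"
Letter counts:
  'a': 1
  'e': 2
  'h': 1
  'r': 1
  't': 1
  'w': 1
Maximum count = 2
Most frequent = 'e' (2 times each)


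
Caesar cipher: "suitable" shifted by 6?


Word: "suitable"
Shift: 6
Each letter → (letter + shift) mod 26:
  's' (18) + 6 = 24 → 'y'
  'u' (20) + 6 = 0 → 'a'
  'i' (8) + 6 = 14 → 'o'
  't' (19) + 6 = 25 → 'z'
  'a' (0) + 6 = 6 → 'g'
  'b' (1) + 6 = 7 → 'h'
  'l' (11) + 6 = 17 → 'r'
  'e' (4) + 6 = 10 → 'k'
Result = "yaozghrk"


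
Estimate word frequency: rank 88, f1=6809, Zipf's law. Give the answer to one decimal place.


Zipf's law: f(r) = f(1) / r
f(1) = 6809
f(88) = 6809 / 88
= 77.4 occurrences


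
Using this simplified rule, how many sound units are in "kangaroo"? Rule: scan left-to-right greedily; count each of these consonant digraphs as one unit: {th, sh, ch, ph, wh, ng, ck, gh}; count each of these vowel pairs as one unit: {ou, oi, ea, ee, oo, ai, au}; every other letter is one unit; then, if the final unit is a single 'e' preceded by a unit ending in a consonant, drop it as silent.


Word: "kangaroo" (8 letters)
Left-to-right scan:
  1. 'k' (letter)
  2. 'a' (letter)
  3. 'ng' (digraph)
  4. 'a' (letter)
  5. 'r' (letter)
  6. 'oo' (vowel-pair)
Units from scan: 6
Sound units = 6 units


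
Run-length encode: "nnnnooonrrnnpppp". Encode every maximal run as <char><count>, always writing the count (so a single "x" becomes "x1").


String: "nnnnooonrrnnpppp"
Scanning for consecutive runs:
  'n' x 4
  'o' x 3
  'n' x 1
  'r' x 2
  'n' x 2
  'p' x 4
RLE = "n4o3n1r2n2p4"


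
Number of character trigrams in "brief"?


Word: "brief" (length 5)
Number of 3-grams = length - 3 + 1 = 5 - 3 + 1
= 3


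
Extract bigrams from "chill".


Word: "chill" (length 5)
Number of bigrams = 5 - 2 + 1 = 4
  Position 0: "ch"
  Position 1: "hi"
  Position 2: "il"
  Position 3: "ll"
Bigrams = "ch", "hi", "il", "ll"


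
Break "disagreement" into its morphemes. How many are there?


Word: "disagreement"
Morphemes: dis- / agree / -ment
Each morpheme carries meaning
= 3 morphemes


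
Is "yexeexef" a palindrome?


Word: "yexeexef"
Reversed: "fexeexey"
Forward == Backward? yexeexef != fexeexey
Palindrome = No


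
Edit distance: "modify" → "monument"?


Word 1: "modify" (length 6)
Word 2: "monument" (length 8)
One optimal edit sequence (insert/delete/substitute each cost 1):
  1. keep 'm'
  2. keep 'o'
  3. insert 'n'  (+1)
  4. insert 'u'  (+1)
  5. substitute 'd' -> 'm'  (+1)
  6. substitute 'i' -> 'e'  (+1)
  7. substitute 'f' -> 'n'  (+1)
  8. substitute 'y' -> 't'  (+1)
Total edit operations: 6
Edit distance = 6


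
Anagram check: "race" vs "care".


Word 1: "race" → sorted: acer
Word 2: "care" → sorted: acer
Same letters? acer == acer
Anagram = Yes


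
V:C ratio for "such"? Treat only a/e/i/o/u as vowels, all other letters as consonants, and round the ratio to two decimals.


Word: "such"
Vowels (a,e,i,o,u): 1
Consonants: 3
Ratio = 1/3
= 0.33


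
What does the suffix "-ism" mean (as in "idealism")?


Suffix: -ism
Example: idealism = ideal + -ism
Meaning = belief / practice


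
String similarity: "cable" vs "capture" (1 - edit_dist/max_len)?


Word 1: "cable" (length 5)
Word 2: "capture" (length 7)
One optimal edit sequence:
  1. keep 'c'
  2. keep 'a'
  3. insert 'p'  (+1)
  4. insert 't'  (+1)
  5. substitute 'b' -> 'u'  (+1)
  6. substitute 'l' -> 'r'  (+1)
  7. keep 'e'
Edit distance = 4
Max length = max(5, 7) = 7
Similarity = 1 - 4/7
= 0.4286


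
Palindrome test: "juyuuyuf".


Word: "juyuuyuf"
Reversed: "fuyuuyuj"
Forward == Backward? juyuuyuf != fuyuuyuj
Palindrome = No


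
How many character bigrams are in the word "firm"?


Word: "firm" (length 4)
Number of 2-grams = length - 2 + 1 = 4 - 2 + 1
= 3


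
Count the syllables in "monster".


Word: "monster"
Syllable breakdown: mon · ster
Counting: 2 parts
= 2 syllables


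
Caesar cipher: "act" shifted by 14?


Word: "act"
Shift: 14
Each letter → (letter + shift) mod 26:
  'a' (0) + 14 = 14 → 'o'
  'c' (2) + 14 = 16 → 'q'
  't' (19) + 14 = 7 → 'h'
Result = "oqh"


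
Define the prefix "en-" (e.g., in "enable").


Prefix: en-
Example: enable (en- + able)
Meaning = cause to / put into


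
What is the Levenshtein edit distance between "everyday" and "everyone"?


Word 1: "everyday" (length 8)
Word 2: "everyone" (length 8)
One optimal edit sequence (insert/delete/substitute each cost 1):
  1. keep 'e'
  2. keep 'v'
  3. keep 'e'
  4. keep 'r'
  5. keep 'y'
  6. substitute 'd' -> 'o'  (+1)
  7. substitute 'a' -> 'n'  (+1)
  8. substitute 'y' -> 'e'  (+1)
Total edit operations: 3
Edit distance = 3


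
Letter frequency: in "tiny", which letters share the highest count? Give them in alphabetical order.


Word: "tiny"
Letter counts:
  'i': 1
  'n': 1
  't': 1
  'y': 1
Maximum count = 1
Most frequent = 'i', 'n', 't', 'y' (1 time each)


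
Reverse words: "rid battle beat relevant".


Original: "rid battle beat relevant"
Words (1..n): rid | battle | beat | relevant
Reversed (n..1): relevant | beat | battle | rid
Result = "relevant beat battle rid"


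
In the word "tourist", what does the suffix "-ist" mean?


Suffix: -ist
As in: tourist -> tour + -ist
Meaning = one who practices


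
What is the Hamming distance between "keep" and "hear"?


Comparing character by character (same length = 4):
  Pos 0: 'k' vs 'h' !=
  Pos 1: 'e' vs 'e' =
  Pos 2: 'e' vs 'a' !=
  Pos 3: 'p' vs 'r' !=
Hamming distance = 3


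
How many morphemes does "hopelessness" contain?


Word: "hopelessness"
Morphemes: hope / -less / -ness
Each morpheme carries meaning
= 3 morphemes


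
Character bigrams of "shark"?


Word: "shark" (length 5)
Number of bigrams = 5 - 2 + 1 = 4
  Position 0: "sh"
  Position 1: "ha"
  Position 2: "ar"
  Position 3: "rk"
Bigrams = "sh", "ha", "ar", "rk"


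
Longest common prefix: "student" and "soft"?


Word 1: "student"
Word 2: "soft"
Comparing from start:
  Pos 0: 's' == 's'
  Pos 1: 't' != 'o' (stop)
LCP = "s" (length 1)


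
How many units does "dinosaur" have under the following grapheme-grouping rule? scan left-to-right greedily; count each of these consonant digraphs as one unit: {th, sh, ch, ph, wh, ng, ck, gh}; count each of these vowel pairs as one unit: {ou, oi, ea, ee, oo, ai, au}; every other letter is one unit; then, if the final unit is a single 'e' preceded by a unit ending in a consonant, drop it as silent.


Word: "dinosaur" (8 letters)
Left-to-right scan:
  (1) 'd' (letter)
  (2) 'i' (letter)
  (3) 'n' (letter)
  (4) 'o' (letter)
  (5) 's' (letter)
  (6) 'au' (vowel-pair)
  (7) 'r' (letter)
Units from scan: 7
Sound units = 7 units


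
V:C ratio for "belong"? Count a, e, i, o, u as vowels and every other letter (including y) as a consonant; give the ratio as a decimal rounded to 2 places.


Word: "belong"
Vowels (a,e,i,o,u): 2
Consonants: 4
Ratio = 2/4
= 0.50


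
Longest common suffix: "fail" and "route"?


Word 1: "fail"
Word 2: "route"
Comparing from end:
  Pos -1: 'l' != 'e' (stop)
LCS = "" (length 0)


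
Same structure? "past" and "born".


Pattern of "past": [0, 1, 2, 3]
Pattern of "born": [0, 1, 2, 3]
Patterns match
Same pattern = Yes


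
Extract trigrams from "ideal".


Word: "ideal" (length 5)
Number of trigrams = 5 - 3 + 1 = 3
  Position 0: "ide"
  Position 1: "dea"
  Position 2: "eal"
Trigrams = "ide", "dea", "eal"


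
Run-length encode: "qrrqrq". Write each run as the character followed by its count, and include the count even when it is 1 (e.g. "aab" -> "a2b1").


String: "qrrqrq"
Scanning for consecutive runs:
  'q' x 1
  'r' x 2
  'q' x 1
  'r' x 1
  'q' x 1
RLE = "q1r2q1r1q1"


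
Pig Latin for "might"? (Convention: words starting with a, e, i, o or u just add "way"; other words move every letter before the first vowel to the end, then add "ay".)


Word: "might"
Starts with consonant(s) → move to end, add 'ay'
Consonant cluster: "m"
Pig Latin = "ightmay"


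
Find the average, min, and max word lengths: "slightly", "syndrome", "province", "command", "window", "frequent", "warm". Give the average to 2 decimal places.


Lengths: "slightly"=8, "syndrome"=8, "province"=8, "command"=7, "window"=6, "frequent"=8, "warm"=4
Sum = 49, Count = 7
Average = 49/7 = 7.00
= avg=7.00, min=4, max=8


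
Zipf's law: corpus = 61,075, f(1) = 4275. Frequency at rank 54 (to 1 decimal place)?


Zipf's law: f(r) = f(1) / r
f(1) = 4275
f(54) = 4275 / 54
= 79.2 occurrences


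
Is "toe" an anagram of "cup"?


Word 1: "cup" → sorted: cpu
Word 2: "toe" → sorted: eot
Same letters? cpu != eot
Anagram = No


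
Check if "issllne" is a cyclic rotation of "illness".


Word: "illness", Candidate: "issllne"
Method: check if candidate is substring of word+word
"illnessillness" contains "issllne"? No
Is rotation = No


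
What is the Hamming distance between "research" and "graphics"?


Comparing character by character (same length = 8):
  Pos 0: 'r' vs 'g' !=
  Pos 1: 'e' vs 'r' !=
  Pos 2: 's' vs 'a' !=
  Pos 3: 'e' vs 'p' !=
  Pos 4: 'a' vs 'h' !=
  Pos 5: 'r' vs 'i' !=
  Pos 6: 'c' vs 'c' =
  Pos 7: 'h' vs 's' !=
Hamming distance = 7


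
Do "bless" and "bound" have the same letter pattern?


Pattern of "bless": [0, 1, 2, 3, 3]
Pattern of "bound": [0, 1, 2, 3, 4]
Patterns do not match
Same pattern = No


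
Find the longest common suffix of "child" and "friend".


Word 1: "child"
Word 2: "friend"
Comparing from end:
  Pos -1: 'd' == 'd'
  Pos -2: 'l' != 'n' (stop)
LCS = "d" (length 1)


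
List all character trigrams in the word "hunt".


Word: "hunt" (length 4)
Number of trigrams = 4 - 3 + 1 = 2
  Position 0: "hun"
  Position 1: "unt"
Trigrams = "hun", "unt"


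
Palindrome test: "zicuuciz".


Word: "zicuuciz"
Reversed: "zicuuciz"
Forward == Backward? zicuuciz == zicuuciz
Palindrome = Yes


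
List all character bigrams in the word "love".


Word: "love" (length 4)
Number of bigrams = 4 - 2 + 1 = 3
  Position 0: "lo"
  Position 1: "ov"
  Position 2: "ve"
Bigrams = "lo", "ov", "ve"


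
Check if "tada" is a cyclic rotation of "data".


Word: "data", Candidate: "tada"
Method: check if candidate is substring of word+word
"datadata" contains "tada"? Yes
Is rotation = Yes


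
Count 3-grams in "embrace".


Word: "embrace" (length 7)
Number of 3-grams = length - 3 + 1 = 7 - 3 + 1
= 5


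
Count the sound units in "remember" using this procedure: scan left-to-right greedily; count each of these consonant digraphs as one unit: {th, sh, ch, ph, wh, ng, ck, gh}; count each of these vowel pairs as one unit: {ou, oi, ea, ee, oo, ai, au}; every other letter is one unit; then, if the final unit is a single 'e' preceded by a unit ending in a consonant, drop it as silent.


Word: "remember" (8 letters)
Left-to-right scan:
  (1) 'r' (letter)
  (2) 'e' (letter)
  (3) 'm' (letter)
  (4) 'e' (letter)
  (5) 'm' (letter)
  (6) 'b' (letter)
  (7) 'e' (letter)
  (8) 'r' (letter)
Units from scan: 8
Sound units = 8 units


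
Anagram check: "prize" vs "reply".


Word 1: "prize" → sorted: eiprz
Word 2: "reply" → sorted: elpry
Same letters? eiprz != elpry
Anagram = No


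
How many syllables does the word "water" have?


Word: "water"
Syllable breakdown: wa / ter
Counting: 2 parts
= 2 syllables


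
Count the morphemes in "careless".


Word: "careless"
Morphemes: care + -less
Each morpheme carries meaning
= 2 morphemes


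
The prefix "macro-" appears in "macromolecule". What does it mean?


Prefix: macro-
Example: macromolecule (macro- + molecule)
Meaning = large


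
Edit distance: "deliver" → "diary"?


Word 1: "deliver" (length 7)
Word 2: "diary" (length 5)
One optimal edit sequence (insert/delete/substitute each cost 1):
  1. keep 'd'
  2. delete 'e'  (+1)
  3. delete 'l'  (+1)
  4. keep 'i'
  5. substitute 'v' -> 'a'  (+1)
  6. substitute 'e' -> 'r'  (+1)
  7. substitute 'r' -> 'y'  (+1)
Total edit operations: 5
Edit distance = 5


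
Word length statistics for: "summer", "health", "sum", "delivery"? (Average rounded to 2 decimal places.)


Lengths: "summer"=6, "health"=6, "sum"=3, "delivery"=8
Sum = 23, Count = 4
Average = 23/4 = 5.75
= avg=5.75, min=3, max=8


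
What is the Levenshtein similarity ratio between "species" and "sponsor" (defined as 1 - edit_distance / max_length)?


Word 1: "species" (length 7)
Word 2: "sponsor" (length 7)
One optimal edit sequence:
  1. keep 's'
  2. keep 'p'
  3. substitute 'e' -> 'o'  (+1)
  4. substitute 'c' -> 'n'  (+1)
  5. substitute 'i' -> 's'  (+1)
  6. substitute 'e' -> 'o'  (+1)
  7. substitute 's' -> 'r'  (+1)
Edit distance = 5
Max length = max(7, 7) = 7
Similarity = 1 - 5/7
= 0.2857


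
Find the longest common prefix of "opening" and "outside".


Word 1: "opening"
Word 2: "outside"
Comparing from start:
  Pos 0: 'o' == 'o'
  Pos 1: 'p' != 'u' (stop)
LCP = "o" (length 1)


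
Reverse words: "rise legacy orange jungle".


Original: "rise legacy orange jungle"
Words (1..n): rise | legacy | orange | jungle
Reversed (n..1): jungle | orange | legacy | rise
Result = "jungle orange legacy rise"


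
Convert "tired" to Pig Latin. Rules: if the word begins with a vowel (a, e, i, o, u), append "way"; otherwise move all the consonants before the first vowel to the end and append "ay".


Word: "tired"
Starts with consonant(s) → move to end, add 'ay'
Consonant cluster: "t"
Pig Latin = "iredtay"


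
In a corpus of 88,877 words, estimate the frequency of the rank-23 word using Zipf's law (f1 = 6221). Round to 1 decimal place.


Zipf's law: f(r) = f(1) / r
f(1) = 6221
f(23) = 6221 / 23
= 270.5 occurrences


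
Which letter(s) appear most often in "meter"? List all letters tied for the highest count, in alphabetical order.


Word: "meter"
Letter counts:
  'e': 2
  'm': 1
  'r': 1
  't': 1
Maximum count = 2
Most frequent = 'e' (2 times each)


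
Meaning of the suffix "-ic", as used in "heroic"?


Suffix: -ic
Example: heroic (hero + -ic)
Meaning = relating to


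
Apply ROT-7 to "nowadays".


Word: "nowadays"
Shift: 7
Each letter → (letter + shift) mod 26:
  'n' (13) + 7 = 20 → 'u'
  'o' (14) + 7 = 21 → 'v'
  'w' (22) + 7 = 3 → 'd'
  'a' (0) + 7 = 7 → 'h'
  'd' (3) + 7 = 10 → 'k'
  'a' (0) + 7 = 7 → 'h'
  'y' (24) + 7 = 5 → 'f'
  's' (18) + 7 = 25 → 'z'
Result = "uvdhkhfz"


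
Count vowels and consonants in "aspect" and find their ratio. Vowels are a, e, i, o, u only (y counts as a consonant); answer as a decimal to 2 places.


Word: "aspect"
Vowels (a,e,i,o,u): 2
Consonants: 4
Ratio = 2/4
= 0.50


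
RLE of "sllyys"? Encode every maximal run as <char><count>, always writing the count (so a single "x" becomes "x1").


String: "sllyys"
Scanning for consecutive runs:
  's' x 1
  'l' x 2
  'y' x 2
  's' x 1
RLE = "s1l2y2s1"


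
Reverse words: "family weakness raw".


Original: "family weakness raw"
Words (1..n): family | weakness | raw
Reversed (n..1): raw | weakness | family
Result = "raw weakness family"


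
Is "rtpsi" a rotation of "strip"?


Word: "strip", Candidate: "rtpsi"
Method: check if candidate is substring of word+word
"stripstrip" contains "rtpsi"? No
Is rotation = No


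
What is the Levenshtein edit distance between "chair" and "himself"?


Word 1: "chair" (length 5)
Word 2: "himself" (length 7)
One optimal edit sequence (insert/delete/substitute each cost 1):
  1. insert 'h'  (+1)
  2. insert 'i'  (+1)
  3. substitute 'c' -> 'm'  (+1)
  4. substitute 'h' -> 's'  (+1)
  5. substitute 'a' -> 'e'  (+1)
  6. substitute 'i' -> 'l'  (+1)
  7. substitute 'r' -> 'f'  (+1)
Total edit operations: 7
Edit distance = 7


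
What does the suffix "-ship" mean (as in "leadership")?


Suffix: -ship
Example: leadership = leader + -ship
Meaning = state / position


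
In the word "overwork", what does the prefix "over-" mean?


Prefix: over-
As in: overwork -> over- + work
Meaning = excessive


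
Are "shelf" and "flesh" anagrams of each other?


Word 1: "shelf" → sorted: efhls
Word 2: "flesh" → sorted: efhls
Same letters? efhls == efhls
Anagram = Yes


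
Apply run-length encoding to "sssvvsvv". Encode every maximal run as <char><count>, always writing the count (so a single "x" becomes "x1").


String: "sssvvsvv"
Scanning for consecutive runs:
  's' x 3
  'v' x 2
  's' x 1
  'v' x 2
RLE = "s3v2s1v2"


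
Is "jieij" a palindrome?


Word: "jieij"
Reversed: "jieij"
Forward == Backward? jieij == jieij
Palindrome = Yes


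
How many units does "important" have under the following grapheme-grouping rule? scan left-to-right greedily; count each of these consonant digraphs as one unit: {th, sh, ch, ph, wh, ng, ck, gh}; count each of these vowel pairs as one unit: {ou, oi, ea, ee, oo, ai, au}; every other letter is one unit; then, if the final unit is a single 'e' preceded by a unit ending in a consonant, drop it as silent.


Word: "important" (9 letters)
Left-to-right scan:
  [1] 'i' (letter)
  [2] 'm' (letter)
  [3] 'p' (letter)
  [4] 'o' (letter)
  [5] 'r' (letter)
  [6] 't' (letter)
  [7] 'a' (letter)
  [8] 'n' (letter)
  [9] 't' (letter)
Units from scan: 9
Sound units = 9 units


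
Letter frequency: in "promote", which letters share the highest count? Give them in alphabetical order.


Word: "promote"
Letter counts:
  'e': 1
  'm': 1
  'o': 2
  'p': 1
  'r': 1
  't': 1
Maximum count = 2
Most frequent = 'o' (2 times each)


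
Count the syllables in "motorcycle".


Word: "motorcycle"
Syllable breakdown: mo-tor-cy-cle
Counting: 4 parts
= 4 syllables


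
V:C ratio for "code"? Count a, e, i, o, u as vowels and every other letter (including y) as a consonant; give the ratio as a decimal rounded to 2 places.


Word: "code"
Vowels (a,e,i,o,u): 2
Consonants: 2
Ratio = 2/2
= 1.00


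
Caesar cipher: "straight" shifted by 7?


Word: "straight"
Shift: 7
Each letter → (letter + shift) mod 26:
  's' (18) + 7 = 25 → 'z'
  't' (19) + 7 = 0 → 'a'
  'r' (17) + 7 = 24 → 'y'
  'a' (0) + 7 = 7 → 'h'
  'i' (8) + 7 = 15 → 'p'
  'g' (6) + 7 = 13 → 'n'
  'h' (7) + 7 = 14 → 'o'
  't' (19) + 7 = 0 → 'a'
Result = "zayhpnoa"


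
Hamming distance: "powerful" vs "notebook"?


Comparing character by character (same length = 8):
  Pos 0: 'p' vs 'n' !=
  Pos 1: 'o' vs 'o' =
  Pos 2: 'w' vs 't' !=
  Pos 3: 'e' vs 'e' =
  Pos 4: 'r' vs 'b' !=
  Pos 5: 'f' vs 'o' !=
  Pos 6: 'u' vs 'o' !=
  Pos 7: 'l' vs 'k' !=
Hamming distance = 6


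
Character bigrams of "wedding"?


Word: "wedding" (length 7)
Number of bigrams = 7 - 2 + 1 = 6
  Position 0: "we"
  Position 1: "ed"
  Position 2: "dd"
  Position 3: "di"
  Position 4: "in"
  Position 5: "ng"
Bigrams = "we", "ed", "dd", "di", "in", "ng"


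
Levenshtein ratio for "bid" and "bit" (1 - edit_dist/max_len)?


Word 1: "bid" (length 3)
Word 2: "bit" (length 3)
One optimal edit sequence:
  1. keep 'b'
  2. keep 'i'
  3. substitute 'd' -> 't'  (+1)
Edit distance = 1
Max length = max(3, 3) = 3
Similarity = 1 - 1/3
= 0.6667


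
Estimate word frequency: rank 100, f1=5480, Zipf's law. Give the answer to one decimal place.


Zipf's law: f(r) = f(1) / r
f(1) = 5480
f(100) = 5480 / 100
= 54.8 occurrences


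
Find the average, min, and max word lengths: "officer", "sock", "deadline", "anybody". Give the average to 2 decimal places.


Lengths: "officer"=7, "sock"=4, "deadline"=8, "anybody"=7
Sum = 26, Count = 4
Average = 26/4 = 6.50
= avg=6.50, min=4, max=8


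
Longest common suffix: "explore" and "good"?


Word 1: "explore"
Word 2: "good"
Comparing from end:
  Pos -1: 'e' != 'd' (stop)
LCS = "" (length 0)


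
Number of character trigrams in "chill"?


Word: "chill" (length 5)
Number of 3-grams = length - 3 + 1 = 5 - 3 + 1
= 3


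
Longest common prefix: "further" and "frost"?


Word 1: "further"
Word 2: "frost"
Comparing from start:
  Pos 0: 'f' == 'f'
  Pos 1: 'u' != 'r' (stop)
LCP = "f" (length 1)


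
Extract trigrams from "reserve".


Word: "reserve" (length 7)
Number of trigrams = 7 - 3 + 1 = 5
  Position 0: "res"
  Position 1: "ese"
  Position 2: "ser"
  Position 3: "erv"
  Position 4: "rve"
Trigrams = "res", "ese", "ser", "erv", "rve"


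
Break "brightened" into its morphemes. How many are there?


Word: "brightened"
Morphemes: bright + -en + -ed
Each morpheme carries meaning
= 3 morphemes


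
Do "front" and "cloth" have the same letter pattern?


Pattern of "front": [0, 1, 2, 3, 4]
Pattern of "cloth": [0, 1, 2, 3, 4]
Patterns match
Same pattern = Yes


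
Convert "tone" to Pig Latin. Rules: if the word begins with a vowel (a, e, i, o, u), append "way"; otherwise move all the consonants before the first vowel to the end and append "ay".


Word: "tone"
Starts with consonant(s) → move to end, add 'ay'
Consonant cluster: "t"
Pig Latin = "onetay"


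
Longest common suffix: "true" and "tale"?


Word 1: "true"
Word 2: "tale"
Comparing from end:
  Pos -1: 'e' == 'e'
  Pos -2: 'u' != 'l' (stop)
LCS = "e" (length 1)


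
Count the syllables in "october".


Word: "october"
Syllable breakdown: oc · to · ber
Counting: 3 parts
= 3 syllables
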